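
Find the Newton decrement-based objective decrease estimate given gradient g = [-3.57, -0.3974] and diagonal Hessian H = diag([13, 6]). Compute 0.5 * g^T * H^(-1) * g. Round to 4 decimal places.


Step 1: H is diagonal, so H^(-1) * g = [-0.2746, -0.0662].
Step 2: g^T H^(-1) g = sum_i g_i^2 / H_ii
  = (-3.57)^2/13 + (-0.3974)^2/6
  = 0.9804 + 0.0263 = 1.0067
Step 3: Objective decrease = 0.5 * g^T H^(-1) g = 0.5033


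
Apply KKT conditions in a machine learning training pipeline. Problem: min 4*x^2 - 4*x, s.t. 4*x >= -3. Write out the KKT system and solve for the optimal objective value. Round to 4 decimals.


Step 1: Try lambda = 0 (constraint inactive).
Stationarity: 2*4*x - 4 = 0
x* = 4/(2*4) = 0.5
Check constraint: 4*0.5 = 2.0 >= -3 -- satisfied.
Step 2: Compute optimal value.
f(x*) = 4*0.5^2 - 4*0.5 = -1.0


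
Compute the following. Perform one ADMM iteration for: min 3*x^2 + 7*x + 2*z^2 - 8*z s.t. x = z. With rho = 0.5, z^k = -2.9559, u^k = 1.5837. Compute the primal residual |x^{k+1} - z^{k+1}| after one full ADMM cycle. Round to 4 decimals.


ADMM iteration with rho = 0.5, z^k = -2.9559, u^k = 1.5837
Step 1: x-update.
Minimize 3*x^2 + 7*x + (0.5/2)*(x + 2.9559 + 1.5837)^2
FOC: (2*3 + 0.5)*x = -7 + 0.5*(-2.9559 - 1.5837)
x^{k+1} = -1.4261
Step 2: z-update.
Minimize 2*z^2 - 8*z + (0.5/2)*(-1.4261 - z + 1.5837)^2
FOC: (2*2 + 0.5)*z = 8 + 0.5*(-1.4261 + 1.5837)
z^{k+1} = 1.7953
Step 3: u-update.
u^{k+1} = 1.5837 - 1.4261 - 1.7953 = -1.6377
Step 4: Primal residual = |-1.4261 - 1.7953| = 3.2214


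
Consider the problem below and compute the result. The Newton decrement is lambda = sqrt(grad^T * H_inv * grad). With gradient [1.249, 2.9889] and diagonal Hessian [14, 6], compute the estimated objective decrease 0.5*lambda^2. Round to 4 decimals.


Step 1: H is diagonal, so H^(-1) * g = [0.0892, 0.4982].
Step 2: g^T H^(-1) g = sum_i g_i^2 / H_ii
  = (1.249)^2/14 + (2.9889)^2/6
  = 0.1114 + 1.4889 = 1.6003
Step 3: Objective decrease = 0.5 * g^T H^(-1) g = 0.8002


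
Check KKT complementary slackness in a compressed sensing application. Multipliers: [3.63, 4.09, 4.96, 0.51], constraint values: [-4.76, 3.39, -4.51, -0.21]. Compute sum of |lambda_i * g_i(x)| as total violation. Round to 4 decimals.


KKT complementary slackness check:
lambda_1 * g_1 = 3.63 * -4.76 = -17.2788
lambda_2 * g_2 = 4.09 * 3.39 = 13.8651
lambda_3 * g_3 = 4.96 * -4.51 = -22.3696
lambda_4 * g_4 = 0.51 * -0.21 = -0.1071
Total violation = 17.2788 + 13.8651 + 22.3696 + 0.1071 = 53.6206


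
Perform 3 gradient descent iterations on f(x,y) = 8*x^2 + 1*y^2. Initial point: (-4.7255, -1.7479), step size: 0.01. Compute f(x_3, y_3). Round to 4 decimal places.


Gradient descent on f(x,y) = 8*x^2 + 1*y^2.
Starting point: (-4.7255, -1.7479), alpha = 0.01
Step 1: grad_x = 2*8*-4.7255 = -75.608, grad_y = 2*1*-1.7479 = -3.4958
  x_1 = -4.7255 - 0.01*-75.608 = -3.9694
  y_1 = -1.7479 - 0.01*-3.4958 = -1.7129
Step 2: grad_x = 2*8*-3.9694 = -63.5107, grad_y = 2*1*-1.7129 = -3.4259
  x_2 = -3.9694 - 0.01*-63.5107 = -3.3343
  y_2 = -1.7129 - 0.01*-3.4259 = -1.6787
Step 3: grad_x = 2*8*-3.3343 = -53.349, grad_y = 2*1*-1.6787 = -3.3574
  x_3 = -3.3343 - 0.01*-53.349 = -2.8008
  y_3 = -1.6787 - 0.01*-3.3574 = -1.6451
f(-2.8008, -1.6451) = 8*(-2.8008)^2 + 1*(-1.6451)^2 = 65.4632


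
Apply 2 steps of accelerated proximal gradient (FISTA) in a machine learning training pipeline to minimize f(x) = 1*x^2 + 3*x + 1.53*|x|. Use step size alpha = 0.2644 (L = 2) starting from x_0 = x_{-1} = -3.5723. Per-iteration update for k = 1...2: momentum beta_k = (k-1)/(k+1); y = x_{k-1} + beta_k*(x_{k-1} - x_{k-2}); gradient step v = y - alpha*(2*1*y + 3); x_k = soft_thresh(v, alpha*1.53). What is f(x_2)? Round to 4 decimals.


FISTA on f(x) = 1*x^2 + 3*x + 1.53*|x|
L = 2, alpha = 0.2644
Iteration 1: beta = 0.0, y = -3.5723 + 0.0*(-3.5723 + 3.5723) = -3.5723
  grad(y) = -4.1446, v = y - alpha*grad = -2.4765
  prox(v) = soft_thresh(-2.4765, 0.4045) = -2.0719
Iteration 2: beta = 0.3333, y = -2.0719 + 0.3333*(-2.0719 + 3.5723) = -1.5718
  grad(y) = -0.1436, v = y - alpha*grad = -1.5338
  prox(v) = soft_thresh(-1.5338, 0.4045) = -1.1293
f(x_2) = 1*(-1.1293)^2 + 3*(-1.1293) + 1.53*|-1.1293| = -0.3847


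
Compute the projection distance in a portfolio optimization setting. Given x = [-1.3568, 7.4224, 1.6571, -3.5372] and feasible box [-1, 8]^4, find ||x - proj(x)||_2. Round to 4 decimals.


Project each component onto [-1, 8].
clip(-1.3568) = -1.0, clip(7.4224) = 7.4224, clip(1.6571) = 1.6571, clip(-3.5372) = -1.0
Projection = [-1.0, 7.4224, 1.6571, -1.0]
Squared diffs: [0.1273, 0.0, 0.0, 6.4374]
Distance = sqrt(6.5647) = 2.5622


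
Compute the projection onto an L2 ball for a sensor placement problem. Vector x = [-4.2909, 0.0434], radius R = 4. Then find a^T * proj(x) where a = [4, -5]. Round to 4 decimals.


Step 1: Compute ||x|| (intermediates to 6 decimals).
||x|| = sqrt((-4.2909)^2 + 0.0434^2) = 4.291119
Step 2: Project.
Since ||x|| > R, scale = R/||x|| = 4/4.291119 = 0.932158, proj(x) = scale * x
proj(x) = [-3.999797, 0.040456]
Step 3: Dot product.
a^T * proj(x) = 4*(-3.999797) - 5*0.040456 = -16.2015


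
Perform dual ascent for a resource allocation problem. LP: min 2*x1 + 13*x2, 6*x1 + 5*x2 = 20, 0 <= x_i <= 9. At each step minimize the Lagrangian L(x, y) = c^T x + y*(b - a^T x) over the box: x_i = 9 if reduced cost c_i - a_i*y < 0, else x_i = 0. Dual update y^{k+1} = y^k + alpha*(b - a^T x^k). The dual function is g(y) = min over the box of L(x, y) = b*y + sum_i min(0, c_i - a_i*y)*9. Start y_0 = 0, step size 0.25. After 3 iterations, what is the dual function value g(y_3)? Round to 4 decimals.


Dual ascent for LP: min 2*x1 + 13*x2, 6*x1 + 5*x2 = 20, 0 <= x_i <= 9
Step 1: y^k = 0.0, reduced costs: (2.0, 13.0)
  x^k = (0.0, 0.0), subgradient = b - a^T x = 20.0
  y^{k+1} = 0.0 + 0.25*20.0 = 5.0
Step 2: y^k = 5.0, reduced costs: (-28.0, -12.0)
  x^k = (9.0, 9.0), subgradient = b - a^T x = -79.0
  y^{k+1} = 5.0 + 0.25*-79.0 = -14.75
Step 3: y^k = -14.75, reduced costs: (90.5, 86.75)
  x^k = (0.0, 0.0), subgradient = b - a^T x = 20.0
  y^{k+1} = -14.75 + 0.25*20.0 = -9.75
Dual objective at y_3 = -9.75: reduced costs (60.5, 61.75), box minimizer x = (0.0, 0.0)
g(y_3) = b*y + (c1 - a1*y)*x1 + (c2 - a2*y)*x2 = 20*(-9.75) + 60.5*0.0 + 61.75*0.0 = -195.0 + 0.0 + 0.0 = -195.0


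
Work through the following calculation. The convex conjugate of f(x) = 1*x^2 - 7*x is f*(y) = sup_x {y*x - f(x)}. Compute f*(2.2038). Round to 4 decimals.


f*(y) = sup_x {y*x - a*x^2 - b*x} = sup_x {(y-b)*x - a*x^2}
FOC: (y - b) - 2a*x = 0 => x* = (y - b)/(2a)
x* = (2.2038 + 7)/(2*1) = 4.6019
f*(2.2038) = (y-b)^2/(4a) = (2.2038 + 7)^2/(4*1)
= 84.7099/4 = 21.1775


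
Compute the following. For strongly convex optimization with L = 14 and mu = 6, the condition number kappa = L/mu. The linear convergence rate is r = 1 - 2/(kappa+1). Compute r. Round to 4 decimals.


Step 1: Compute the condition number.
kappa = L/mu = 14/6 = 2.3333
Step 2: Compute the convergence rate.
r = 1 - 2/(kappa + 1) = 1 - 2*mu/(L + mu) = (L - mu)/(L + mu) = 8/20 = 0.4


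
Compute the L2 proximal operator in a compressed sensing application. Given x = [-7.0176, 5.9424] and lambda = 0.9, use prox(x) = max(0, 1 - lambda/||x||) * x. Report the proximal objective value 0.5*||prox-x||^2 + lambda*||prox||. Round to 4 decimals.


Step 1: Compute ||x||.
||x|| = 9.1956
Step 2: Compute scaling factor.
scale = max(0, 1 - 0.9/9.1956) = 0.9021
Step 3: prox(x) = [-6.3308, 5.3608]
||prox(x)|| = 8.2956
Step 4: Proximal objective.
0.5*||prox-x||^2 = 0.405
lambda*||prox|| = 7.466
Total = 7.871


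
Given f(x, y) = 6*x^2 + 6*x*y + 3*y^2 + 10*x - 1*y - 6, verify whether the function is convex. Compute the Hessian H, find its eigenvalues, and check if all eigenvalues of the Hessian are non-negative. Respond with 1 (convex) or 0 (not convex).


The Hessian of f(x,y) = 6*x^2 + 6*x*y + 3*y^2 + 10*x - 1*y - 6 is:
H = [[12, 6], [6, 6]]
Trace = 12 + 6 = 18
Determinant = 12*6 - (6)^2 = 36
Discriminant = (18)^2 - 4*36 = 180.0
Eigenvalues: lambda_1 = 2.2918, lambda_2 = 15.7082
The function is convex.

1


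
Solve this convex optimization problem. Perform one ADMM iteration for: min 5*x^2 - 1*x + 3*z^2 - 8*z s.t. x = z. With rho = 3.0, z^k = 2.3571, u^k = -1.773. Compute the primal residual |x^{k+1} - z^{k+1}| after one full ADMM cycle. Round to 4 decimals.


ADMM iteration with rho = 3.0, z^k = 2.3571, u^k = -1.773
Step 1: x-update.
Minimize 5*x^2 - 1*x + (3.0/2)*(x - 2.3571 - 1.773)^2
FOC: (2*5 + 3.0)*x = 1 + 3.0*(2.3571 + 1.773)
x^{k+1} = 1.03
Step 2: z-update.
Minimize 3*z^2 - 8*z + (3.0/2)*(1.03 - z - 1.773)^2
FOC: (2*3 + 3.0)*z = 8 + 3.0*(1.03 - 1.773)
z^{k+1} = 0.6412
Step 3: u-update.
u^{k+1} = -1.773 + 1.03 - 0.6412 = -1.3842
Step 4: Primal residual = |1.03 - 0.6412| = 0.3888


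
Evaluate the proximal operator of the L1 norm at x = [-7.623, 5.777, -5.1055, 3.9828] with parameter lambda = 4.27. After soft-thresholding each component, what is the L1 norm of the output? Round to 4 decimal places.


Soft-thresholding with lambda = 4.27:
prox(-7.623) = sign(-7.623)*max(|-7.623| - 4.27, 0) = -3.353
prox(5.777) = sign(5.777)*max(|5.777| - 4.27, 0) = 1.507
prox(-5.1055) = sign(-5.1055)*max(|-5.1055| - 4.27, 0) = -0.8355
prox(3.9828) = sign(3.9828)*max(|3.9828| - 4.27, 0) = 0.0
prox(x) = [-3.353, 1.507, -0.8355, 0.0]
||prox(x)||_1 = 3.353 + 1.507 + 0.8355 + 0.0 = 5.6955


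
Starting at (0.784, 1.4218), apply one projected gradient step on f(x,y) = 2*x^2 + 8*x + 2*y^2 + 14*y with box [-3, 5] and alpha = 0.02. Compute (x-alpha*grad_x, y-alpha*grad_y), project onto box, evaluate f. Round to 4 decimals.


Step 1: Compute gradient at (0.784, 1.4218).
grad_x = 2*2*0.784 + 8 = 11.136
grad_y = 2*2*1.4218 + 14 = 19.6872
Step 2: Gradient step.
x_raw = 0.784 - 0.02*11.136 = 0.5613
y_raw = 1.4218 - 0.02*19.6872 = 1.0281
Step 3: Project onto [-3, 5].
x_proj = clip(0.5613) = 0.5613
y_proj = clip(1.0281) = 1.0281
Step 4: Evaluate f.
f(0.5613, 1.0281) = 21.6269


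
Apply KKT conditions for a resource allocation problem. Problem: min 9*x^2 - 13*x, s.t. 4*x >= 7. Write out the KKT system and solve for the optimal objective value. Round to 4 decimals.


Step 1: Try lambda = 0 (constraint inactive).
x_unc = 13/(2*9) = 0.7222
Check: 4*0.7222 = 2.8888 < 7 -- violated!
Step 2: Constraint must be active: 4*x = 7
x* = 7/4 = 1.75
lambda = (2*9*1.75 - 13)/4 = 4.625
Step 3: Compute optimal value.
f(x*) = 9*1.75^2 - 13*1.75 = 4.8125


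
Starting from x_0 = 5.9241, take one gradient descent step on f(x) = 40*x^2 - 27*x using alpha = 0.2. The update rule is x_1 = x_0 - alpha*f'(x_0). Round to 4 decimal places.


We compute the gradient at x_0 and apply the update.
f'(x) = 80*x - 27
f'(5.9241) = 80*5.9241 - 27 = 446.928
x_1 = 5.9241 - 0.2*446.928 = -83.4615


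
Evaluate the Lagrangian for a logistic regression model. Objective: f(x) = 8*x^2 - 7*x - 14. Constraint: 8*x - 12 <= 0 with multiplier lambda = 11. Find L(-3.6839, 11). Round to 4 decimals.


Step 1: Evaluate f(x).
f(-3.6839) = 8*(-3.6839)^2 - 7*(-3.6839) - 14 = 120.3563
Step 2: Evaluate g(x).
g(-3.6839) = 8*-3.6839 - 12 = -41.4712
Step 3: Compute Lagrangian.
L = 120.3563 + 11*-41.4712 = -335.8269


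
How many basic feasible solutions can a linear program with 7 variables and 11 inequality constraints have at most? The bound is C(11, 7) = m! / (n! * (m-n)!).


Each vertex corresponds to some choice of n active constraints out of m, so the number of vertices is at most C(m, n) = m! / (n!(m-n)!).
m = 11, n = 7
Numerator: 11 * 10 * 9 * 8 * 7 * 6 * 5
Denominator: 7! = 5040
C(11, 7) = 330


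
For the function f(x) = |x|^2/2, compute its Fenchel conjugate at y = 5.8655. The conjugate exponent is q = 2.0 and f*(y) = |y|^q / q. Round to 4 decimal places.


The conjugate exponent q satisfies 1/p + 1/q = 1.
p = 2, so q = 2/(2 - 1) = 2.0
|y|^q = 5.8655^2.0 = 34.4041
f*(5.8655) = 34.4041 / 2.0 = 17.202


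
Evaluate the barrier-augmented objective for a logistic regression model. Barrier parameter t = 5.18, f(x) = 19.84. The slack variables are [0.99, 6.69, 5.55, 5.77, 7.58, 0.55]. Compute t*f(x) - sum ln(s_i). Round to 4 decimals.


Step 1: Compute log-barrier.
ln values: [-0.0101, 1.9006, 1.7138, 1.7527, 2.0255, -0.5978]
phi = -(-0.0101 + 1.9006 + 1.7138 + 1.7527 + 2.0255 - 0.5978) = -6.7847
Step 2: Compute augmented objective.
t*f(x) = 5.18*19.84 = 102.7712
Total = 102.7712 - 6.7847 = 95.9865


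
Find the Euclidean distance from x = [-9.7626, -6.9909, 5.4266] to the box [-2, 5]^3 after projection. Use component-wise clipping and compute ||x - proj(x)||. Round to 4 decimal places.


Project each component onto [-2, 5].
clip(-9.7626) = -2.0, clip(-6.9909) = -2.0, clip(5.4266) = 5.0
Projection = [-2.0, -2.0, 5.0]
Squared diffs: [60.258, 24.9091, 0.182]
Distance = sqrt(85.3491) = 9.2385


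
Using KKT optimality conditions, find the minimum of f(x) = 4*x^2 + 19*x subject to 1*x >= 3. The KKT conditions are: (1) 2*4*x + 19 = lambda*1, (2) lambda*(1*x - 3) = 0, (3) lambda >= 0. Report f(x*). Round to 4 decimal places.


Step 1: Try lambda = 0 (constraint inactive).
x_unc = -19/(2*4) = -2.375
Check: 1*-2.375 = -2.375 < 3 -- violated!
Step 2: Constraint must be active: 1*x = 3
x* = 3/1 = 3.0
lambda = (2*4*3.0 + 19)/1 = 43.0
Step 3: Compute optimal value.
f(x*) = 4*3.0^2 + 19*3.0 = 93.0


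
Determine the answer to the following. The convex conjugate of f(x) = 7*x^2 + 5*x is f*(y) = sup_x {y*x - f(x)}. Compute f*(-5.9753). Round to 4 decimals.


f*(y) = sup_x {y*x - a*x^2 - b*x} = sup_x {(y-b)*x - a*x^2}
FOC: (y - b) - 2a*x = 0 => x* = (y - b)/(2a)
x* = (-5.9753 - 5)/(2*7) = -0.784
f*(-5.9753) = (y-b)^2/(4a) = (-5.9753 - 5)^2/(4*7)
= 120.4572/28 = 4.302


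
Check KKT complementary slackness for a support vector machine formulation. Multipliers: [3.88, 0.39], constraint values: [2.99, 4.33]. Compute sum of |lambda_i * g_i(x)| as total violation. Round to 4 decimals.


KKT complementary slackness check:
lambda_1 * g_1 = 3.88 * 2.99 = 11.6012
lambda_2 * g_2 = 0.39 * 4.33 = 1.6887
Total violation = 11.6012 + 1.6887 = 13.2899


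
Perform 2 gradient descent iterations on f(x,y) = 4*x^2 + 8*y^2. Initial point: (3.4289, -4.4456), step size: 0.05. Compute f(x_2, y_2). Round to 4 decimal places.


Gradient descent on f(x,y) = 4*x^2 + 8*y^2.
Starting point: (3.4289, -4.4456), alpha = 0.05
Step 1: grad_x = 2*4*3.4289 = 27.4312, grad_y = 2*8*-4.4456 = -71.1296
  x_1 = 3.4289 - 0.05*27.4312 = 2.0573
  y_1 = -4.4456 - 0.05*-71.1296 = -0.8891
Step 2: grad_x = 2*4*2.0573 = 16.4587, grad_y = 2*8*-0.8891 = -14.2259
  x_2 = 2.0573 - 0.05*16.4587 = 1.2344
  y_2 = -0.8891 - 0.05*-14.2259 = -0.1778
f(1.2344, -0.1778) = 4*1.2344^2 + 8*(-0.1778)^2 = 6.348


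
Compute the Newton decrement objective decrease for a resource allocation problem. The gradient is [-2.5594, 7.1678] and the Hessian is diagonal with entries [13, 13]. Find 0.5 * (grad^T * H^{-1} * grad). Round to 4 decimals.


Step 1: H is diagonal, so H^(-1) * g = [-0.1969, 0.5514].
Step 2: g^T H^(-1) g = sum_i g_i^2 / H_ii
  = (-2.5594)^2/13 + (7.1678)^2/13
  = 0.5039 + 3.9521 = 4.456
Step 3: Objective decrease = 0.5 * g^T H^(-1) g = 2.228


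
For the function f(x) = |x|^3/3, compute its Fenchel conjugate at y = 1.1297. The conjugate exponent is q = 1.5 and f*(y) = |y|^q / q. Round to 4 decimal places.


The conjugate exponent q satisfies 1/p + 1/q = 1.
p = 3, so q = 3/(3 - 1) = 1.5
|y|^q = 1.1297^1.5 = 1.2007
f*(1.1297) = 1.2007 / 1.5 = 0.8005


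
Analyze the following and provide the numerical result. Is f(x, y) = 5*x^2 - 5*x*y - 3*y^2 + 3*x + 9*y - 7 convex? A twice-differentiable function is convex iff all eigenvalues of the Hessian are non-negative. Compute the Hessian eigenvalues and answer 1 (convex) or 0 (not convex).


The Hessian of f(x,y) = 5*x^2 - 5*x*y - 3*y^2 + 3*x + 9*y - 7 is:
H = [[10, -5], [-5, -6]]
Trace = 10 - 6 = 4
Determinant = 10*-6 - (-5)^2 = -85
Discriminant = (4)^2 - 4*-85 = 356.0
Eigenvalues: lambda_1 = -7.434, lambda_2 = 11.434
The function is not convex.

0


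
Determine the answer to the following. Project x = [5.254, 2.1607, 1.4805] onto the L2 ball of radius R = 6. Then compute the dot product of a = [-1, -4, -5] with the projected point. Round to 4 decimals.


Step 1: Compute ||x|| (intermediates to 6 decimals).
||x|| = sqrt(5.254^2 + 2.1607^2 + 1.4805^2) = 5.870692
Step 2: Project.
Since ||x|| <= R, proj = x (no scaling needed).
proj(x) = [5.254, 2.1607, 1.4805]
Step 3: Dot product.
a^T * proj(x) = -1*5.254 - 4*2.1607 - 5*1.4805 = -21.2993


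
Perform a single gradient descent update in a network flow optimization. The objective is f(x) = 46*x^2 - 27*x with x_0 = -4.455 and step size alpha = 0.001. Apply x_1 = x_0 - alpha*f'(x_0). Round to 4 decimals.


We compute the gradient at x_0 and apply the update.
f'(x) = 92*x - 27
f'(-4.455) = 92*-4.455 - 27 = -436.86
x_1 = -4.455 - 0.001*-436.86 = -4.0181


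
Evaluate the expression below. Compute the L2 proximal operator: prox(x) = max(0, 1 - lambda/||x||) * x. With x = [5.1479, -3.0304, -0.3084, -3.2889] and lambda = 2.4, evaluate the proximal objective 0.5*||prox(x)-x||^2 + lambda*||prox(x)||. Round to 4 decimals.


Step 1: Compute ||x||.
||x|| = 6.8261
Step 2: Compute scaling factor.
scale = max(0, 1 - 2.4/6.8261) = 0.6484
Step 3: prox(x) = [3.338, -1.9649, -0.2, -2.1326]
||prox(x)|| = 4.4261
Step 4: Proximal objective.
0.5*||prox-x||^2 = 2.88
lambda*||prox|| = 10.6226
Total = 13.5027


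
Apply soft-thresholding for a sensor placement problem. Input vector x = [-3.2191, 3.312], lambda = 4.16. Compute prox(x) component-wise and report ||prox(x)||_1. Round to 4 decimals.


Soft-thresholding with lambda = 4.16:
prox(-3.2191) = sign(-3.2191)*max(|-3.2191| - 4.16, 0) = 0.0
prox(3.312) = sign(3.312)*max(|3.312| - 4.16, 0) = 0.0
prox(x) = [0.0, 0.0]
||prox(x)||_1 = 0.0 + 0.0 = 0.0


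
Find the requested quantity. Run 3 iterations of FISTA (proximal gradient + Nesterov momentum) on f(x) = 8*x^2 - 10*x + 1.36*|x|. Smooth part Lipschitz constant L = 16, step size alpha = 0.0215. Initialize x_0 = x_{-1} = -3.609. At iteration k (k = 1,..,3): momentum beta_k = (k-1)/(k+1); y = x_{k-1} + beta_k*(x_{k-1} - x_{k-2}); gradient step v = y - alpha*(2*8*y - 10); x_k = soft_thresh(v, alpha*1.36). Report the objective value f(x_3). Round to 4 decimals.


FISTA on f(x) = 8*x^2 - 10*x + 1.36*|x|
L = 16, alpha = 0.0215
Iteration 1: beta = 0.0, y = -3.609 + 0.0*(-3.609 + 3.609) = -3.609
  grad(y) = -67.744, v = y - alpha*grad = -2.1525
  prox(v) = soft_thresh(-2.1525, 0.0292) = -2.1233
Iteration 2: beta = 0.3333, y = -2.1233 + 0.3333*(-2.1233 + 3.609) = -1.628
  grad(y) = -36.0483, v = y - alpha*grad = -0.853
  prox(v) = soft_thresh(-0.853, 0.0292) = -0.8237
Iteration 3: beta = 0.5, y = -0.8237 + 0.5*(-0.8237 + 2.1233) = -0.174
  grad(y) = -12.7837, v = y - alpha*grad = 0.1009
  prox(v) = soft_thresh(0.1009, 0.0292) = 0.0716
f(x_3) = 8*0.0716^2 - 10*0.0716 + 1.36*|0.0716| = -0.5778


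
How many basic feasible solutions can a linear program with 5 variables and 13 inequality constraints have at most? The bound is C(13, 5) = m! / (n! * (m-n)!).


Each vertex corresponds to some choice of n active constraints out of m, so the number of vertices is at most C(m, n) = m! / (n!(m-n)!).
m = 13, n = 5
Numerator: 13 * 12 * 11 * 10 * 9
Denominator: 5! = 120
C(13, 5) = 1287


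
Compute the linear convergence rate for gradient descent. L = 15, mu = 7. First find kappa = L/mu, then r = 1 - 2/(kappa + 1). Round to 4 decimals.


Step 1: Compute the condition number.
kappa = L/mu = 15/7 = 2.1429
Step 2: Compute the convergence rate.
r = 1 - 2/(kappa + 1) = 1 - 2*mu/(L + mu) = (L - mu)/(L + mu) = 8/22 = 0.3636


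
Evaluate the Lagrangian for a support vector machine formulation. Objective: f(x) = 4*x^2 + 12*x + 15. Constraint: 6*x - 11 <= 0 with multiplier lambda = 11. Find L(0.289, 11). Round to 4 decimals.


Step 1: Evaluate f(x).
f(0.289) = 4*0.289^2 + 12*0.289 + 15 = 18.8021
Step 2: Evaluate g(x).
g(0.289) = 6*0.289 - 11 = -9.266
Step 3: Compute Lagrangian.
L = 18.8021 + 11*-9.266 = -83.1239


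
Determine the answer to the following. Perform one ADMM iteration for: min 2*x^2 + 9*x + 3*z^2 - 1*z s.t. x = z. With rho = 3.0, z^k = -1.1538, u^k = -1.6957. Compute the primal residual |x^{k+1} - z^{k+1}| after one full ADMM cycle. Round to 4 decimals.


ADMM iteration with rho = 3.0, z^k = -1.1538, u^k = -1.6957
Step 1: x-update.
Minimize 2*x^2 + 9*x + (3.0/2)*(x + 1.1538 - 1.6957)^2
FOC: (2*2 + 3.0)*x = -9 + 3.0*(-1.1538 + 1.6957)
x^{k+1} = -1.0535
Step 2: z-update.
Minimize 3*z^2 - 1*z + (3.0/2)*(-1.0535 - z - 1.6957)^2
FOC: (2*3 + 3.0)*z = 1 + 3.0*(-1.0535 - 1.6957)
z^{k+1} = -0.8053
Step 3: u-update.
u^{k+1} = -1.6957 - 1.0535 + 0.8053 = -1.9439
Step 4: Primal residual = |-1.0535 + 0.8053| = 0.2482


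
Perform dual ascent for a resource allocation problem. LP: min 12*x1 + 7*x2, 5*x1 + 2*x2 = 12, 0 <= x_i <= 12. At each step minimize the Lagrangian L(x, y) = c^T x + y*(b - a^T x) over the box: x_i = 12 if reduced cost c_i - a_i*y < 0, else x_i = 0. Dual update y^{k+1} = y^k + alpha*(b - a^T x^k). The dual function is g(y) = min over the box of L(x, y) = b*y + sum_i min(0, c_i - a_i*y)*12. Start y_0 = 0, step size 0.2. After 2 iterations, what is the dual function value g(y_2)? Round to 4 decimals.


Dual ascent for LP: min 12*x1 + 7*x2, 5*x1 + 2*x2 = 12, 0 <= x_i <= 12
Step 1: y^k = 0.0, reduced costs: (12.0, 7.0)
  x^k = (0.0, 0.0), subgradient = b - a^T x = 12.0
  y^{k+1} = 0.0 + 0.2*12.0 = 2.4
Step 2: y^k = 2.4, reduced costs: (0.0, 2.2)
  x^k = (0.0, 0.0), subgradient = b - a^T x = 12.0
  y^{k+1} = 2.4 + 0.2*12.0 = 4.8
Dual objective at y_2 = 4.8: reduced costs (-12.0, -2.6), box minimizer x = (12.0, 12.0)
g(y_2) = b*y + (c1 - a1*y)*x1 + (c2 - a2*y)*x2 = 12*4.8 + (-12.0)*12.0 + (-2.6)*12.0 = 57.6 - 144.0 - 31.2 = -117.6


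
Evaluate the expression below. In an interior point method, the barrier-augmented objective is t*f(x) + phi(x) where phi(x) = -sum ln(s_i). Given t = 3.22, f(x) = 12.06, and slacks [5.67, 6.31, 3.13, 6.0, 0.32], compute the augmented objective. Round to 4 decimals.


Step 1: Compute log-barrier.
ln values: [1.7352, 1.8421, 1.141, 1.7918, -1.1394]
phi = -(1.7352 + 1.8421 + 1.141 + 1.7918 - 1.1394) = -5.3707
Step 2: Compute augmented objective.
t*f(x) = 3.22*12.06 = 38.8332
Total = 38.8332 - 5.3707 = 33.4625


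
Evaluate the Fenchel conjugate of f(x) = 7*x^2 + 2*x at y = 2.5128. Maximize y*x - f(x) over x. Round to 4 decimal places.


f*(y) = sup_x {y*x - a*x^2 - b*x} = sup_x {(y-b)*x - a*x^2}
FOC: (y - b) - 2a*x = 0 => x* = (y - b)/(2a)
x* = (2.5128 - 2)/(2*7) = 0.0366
f*(2.5128) = (y-b)^2/(4a) = (2.5128 - 2)^2/(4*7)
= 0.263/28 = 0.0094


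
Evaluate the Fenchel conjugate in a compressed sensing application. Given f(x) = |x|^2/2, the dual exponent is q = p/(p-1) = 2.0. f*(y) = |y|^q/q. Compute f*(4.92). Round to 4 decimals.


The conjugate exponent q satisfies 1/p + 1/q = 1.
p = 2, so q = 2/(2 - 1) = 2.0
|y|^q = 4.92^2.0 = 24.2064
f*(4.92) = 24.2064 / 2.0 = 12.1032


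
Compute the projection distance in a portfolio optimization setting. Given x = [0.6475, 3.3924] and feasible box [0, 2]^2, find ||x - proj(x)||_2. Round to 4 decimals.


Project each component onto [0, 2].
clip(0.6475) = 0.6475, clip(3.3924) = 2.0
Projection = [0.6475, 2.0]
Squared diffs: [0.0, 1.9388]
Distance = sqrt(1.9388) = 1.3924


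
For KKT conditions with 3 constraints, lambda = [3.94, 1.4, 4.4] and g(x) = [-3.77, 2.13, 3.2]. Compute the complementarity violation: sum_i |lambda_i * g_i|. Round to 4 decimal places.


KKT complementary slackness check:
lambda_1 * g_1 = 3.94 * -3.77 = -14.8538
lambda_2 * g_2 = 1.4 * 2.13 = 2.982
lambda_3 * g_3 = 4.4 * 3.2 = 14.08
Total violation = 14.8538 + 2.982 + 14.08 = 31.9158


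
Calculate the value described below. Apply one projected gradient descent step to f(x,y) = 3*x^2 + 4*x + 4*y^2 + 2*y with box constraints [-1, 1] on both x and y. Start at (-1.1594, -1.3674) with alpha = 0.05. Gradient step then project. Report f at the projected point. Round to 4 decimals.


Step 1: Compute gradient at (-1.1594, -1.3674).
grad_x = 2*3*-1.1594 + 4 = -2.9564
grad_y = 2*4*-1.3674 + 2 = -8.9392
Step 2: Gradient step.
x_raw = -1.1594 - 0.05*-2.9564 = -1.0116
y_raw = -1.3674 - 0.05*-8.9392 = -0.9204
Step 3: Project onto [-1, 1].
x_proj = clip(-1.0116) = -1.0
y_proj = clip(-0.9204) = -0.9204
Step 4: Evaluate f.
f(-1.0, -0.9204) = 0.548


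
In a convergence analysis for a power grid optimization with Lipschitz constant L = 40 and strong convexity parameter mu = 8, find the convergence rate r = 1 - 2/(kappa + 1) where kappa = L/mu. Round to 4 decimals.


Step 1: Compute the condition number.
kappa = L/mu = 40/8 = 5.0
Step 2: Compute the convergence rate.
r = 1 - 2/(kappa + 1) = 1 - 2*mu/(L + mu) = (L - mu)/(L + mu) = 32/48 = 0.6667


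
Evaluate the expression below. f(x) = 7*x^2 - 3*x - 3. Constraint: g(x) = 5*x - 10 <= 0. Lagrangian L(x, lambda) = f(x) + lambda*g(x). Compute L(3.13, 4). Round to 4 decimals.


Step 1: Evaluate f(x).
f(3.13) = 7*3.13^2 - 3*3.13 - 3 = 56.1883
Step 2: Evaluate g(x).
g(3.13) = 5*3.13 - 10 = 5.65
Step 3: Compute Lagrangian.
L = 56.1883 + 4*5.65 = 78.7883


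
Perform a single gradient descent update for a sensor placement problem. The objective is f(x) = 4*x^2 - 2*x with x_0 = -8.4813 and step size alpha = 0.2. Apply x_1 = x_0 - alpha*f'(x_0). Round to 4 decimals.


We compute the gradient at x_0 and apply the update.
f'(x) = 8*x - 2
f'(-8.4813) = 8*-8.4813 - 2 = -69.8504
x_1 = -8.4813 - 0.2*-69.8504 = 5.4888


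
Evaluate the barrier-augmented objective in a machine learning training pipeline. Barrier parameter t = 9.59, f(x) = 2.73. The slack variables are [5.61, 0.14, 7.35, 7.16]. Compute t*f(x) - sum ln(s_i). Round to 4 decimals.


Step 1: Compute log-barrier.
ln values: [1.7246, -1.9661, 1.9947, 1.9685]
phi = -(1.7246 - 1.9661 + 1.9947 + 1.9685) = -3.7216
Step 2: Compute augmented objective.
t*f(x) = 9.59*2.73 = 26.1807
Total = 26.1807 - 3.7216 = 22.4591


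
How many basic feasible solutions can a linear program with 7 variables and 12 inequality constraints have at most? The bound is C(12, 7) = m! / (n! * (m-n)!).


Each vertex corresponds to some choice of n active constraints out of m, so the number of vertices is at most C(m, n) = m! / (n!(m-n)!).
m = 12, n = 7
Numerator: 12 * 11 * 10 * 9 * 8 * 7 * 6
Denominator: 7! = 5040
C(12, 7) = 792


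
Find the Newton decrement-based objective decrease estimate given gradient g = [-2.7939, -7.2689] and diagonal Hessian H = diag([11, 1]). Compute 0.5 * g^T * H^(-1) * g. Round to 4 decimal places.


Step 1: H is diagonal, so H^(-1) * g = [-0.254, -7.2689].
Step 2: g^T H^(-1) g = sum_i g_i^2 / H_ii
  = (-2.7939)^2/11 + (-7.2689)^2/1
  = 0.7096 + 52.8369 = 53.5465
Step 3: Objective decrease = 0.5 * g^T H^(-1) g = 26.7733


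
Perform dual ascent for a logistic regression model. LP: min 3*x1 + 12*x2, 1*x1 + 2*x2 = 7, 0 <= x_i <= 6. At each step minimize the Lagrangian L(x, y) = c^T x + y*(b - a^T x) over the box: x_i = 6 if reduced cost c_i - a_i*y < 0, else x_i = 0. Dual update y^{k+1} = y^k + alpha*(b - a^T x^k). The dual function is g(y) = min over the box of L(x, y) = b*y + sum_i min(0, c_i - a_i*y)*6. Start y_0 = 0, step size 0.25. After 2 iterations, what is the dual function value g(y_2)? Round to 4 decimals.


Dual ascent for LP: min 3*x1 + 12*x2, 1*x1 + 2*x2 = 7, 0 <= x_i <= 6
Step 1: y^k = 0.0, reduced costs: (3.0, 12.0)
  x^k = (0.0, 0.0), subgradient = b - a^T x = 7.0
  y^{k+1} = 0.0 + 0.25*7.0 = 1.75
Step 2: y^k = 1.75, reduced costs: (1.25, 8.5)
  x^k = (0.0, 0.0), subgradient = b - a^T x = 7.0
  y^{k+1} = 1.75 + 0.25*7.0 = 3.5
Dual objective at y_2 = 3.5: reduced costs (-0.5, 5.0), box minimizer x = (6.0, 0.0)
g(y_2) = b*y + (c1 - a1*y)*x1 + (c2 - a2*y)*x2 = 7*3.5 + (-0.5)*6.0 + 5.0*0.0 = 24.5 - 3.0 + 0.0 = 21.5


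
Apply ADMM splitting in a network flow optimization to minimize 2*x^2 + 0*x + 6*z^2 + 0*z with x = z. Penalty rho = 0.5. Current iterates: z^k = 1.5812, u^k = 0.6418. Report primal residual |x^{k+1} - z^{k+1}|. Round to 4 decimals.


ADMM iteration with rho = 0.5, z^k = 1.5812, u^k = 0.6418
Step 1: x-update.
Minimize 2*x^2 + 0*x + (0.5/2)*(x - 1.5812 + 0.6418)^2
FOC: (2*2 + 0.5)*x = 0 + 0.5*(1.5812 - 0.6418)
x^{k+1} = 0.1044
Step 2: z-update.
Minimize 6*z^2 + 0*z + (0.5/2)*(0.1044 - z + 0.6418)^2
FOC: (2*6 + 0.5)*z = 0 + 0.5*(0.1044 + 0.6418)
z^{k+1} = 0.0298
Step 3: u-update.
u^{k+1} = 0.6418 + 0.1044 - 0.0298 = 0.7163
Step 4: Primal residual = |0.1044 - 0.0298| = 0.0745


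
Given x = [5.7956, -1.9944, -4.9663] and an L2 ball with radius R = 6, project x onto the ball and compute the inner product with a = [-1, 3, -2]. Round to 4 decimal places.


Step 1: Compute ||x|| (intermediates to 6 decimals).
||x|| = sqrt(5.7956^2 + (-1.9944)^2 + (-4.9663)^2) = 7.888647
Step 2: Project.
Since ||x|| > R, scale = R/||x|| = 6/7.888647 = 0.760587, proj(x) = scale * x
proj(x) = [4.408058, -1.516915, -3.777303]
Step 3: Dot product.
a^T * proj(x) = -1*4.408058 + 3*(-1.516915) - 2*(-3.777303) = -1.4042


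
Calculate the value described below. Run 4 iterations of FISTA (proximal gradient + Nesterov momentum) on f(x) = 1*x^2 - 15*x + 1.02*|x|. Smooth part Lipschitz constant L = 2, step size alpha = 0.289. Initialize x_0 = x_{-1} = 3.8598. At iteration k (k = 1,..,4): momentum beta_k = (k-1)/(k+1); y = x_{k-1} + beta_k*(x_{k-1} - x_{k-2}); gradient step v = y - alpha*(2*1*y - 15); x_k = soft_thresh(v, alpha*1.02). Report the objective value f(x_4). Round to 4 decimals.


FISTA on f(x) = 1*x^2 - 15*x + 1.02*|x|
L = 2, alpha = 0.289
Iteration 1: beta = 0.0, y = 3.8598 + 0.0*(3.8598 - 3.8598) = 3.8598
  grad(y) = -7.2804, v = y - alpha*grad = 5.9638
  prox(v) = soft_thresh(5.9638, 0.2948) = 5.6691
Iteration 2: beta = 0.3333, y = 5.6691 + 0.3333*(5.6691 - 3.8598) = 6.2721
  grad(y) = -2.4557, v = y - alpha*grad = 6.9818
  prox(v) = soft_thresh(6.9818, 0.2948) = 6.6871
Iteration 3: beta = 0.5, y = 6.6871 + 0.5*(6.6871 - 5.6691) = 7.1961
  grad(y) = -0.6079, v = y - alpha*grad = 7.3717
  prox(v) = soft_thresh(7.3717, 0.2948) = 7.077
Iteration 4: beta = 0.6, y = 7.077 + 0.6*(7.077 - 6.6871) = 7.3109
  grad(y) = -0.3782, v = y - alpha*grad = 7.4202
  prox(v) = soft_thresh(7.4202, 0.2948) = 7.1254
f(x_4) = 1*7.1254^2 - 15*7.1254 + 1.02*|7.1254| = -48.8418


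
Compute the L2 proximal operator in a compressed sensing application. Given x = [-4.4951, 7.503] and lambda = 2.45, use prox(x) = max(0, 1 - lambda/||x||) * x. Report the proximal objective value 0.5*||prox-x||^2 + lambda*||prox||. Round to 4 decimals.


Step 1: Compute ||x||.
||x|| = 8.7465
Step 2: Compute scaling factor.
scale = max(0, 1 - 2.45/8.7465) = 0.7199
Step 3: prox(x) = [-3.236, 5.4013]
||prox(x)|| = 6.2965
Step 4: Proximal objective.
0.5*||prox-x||^2 = 3.0013
lambda*||prox|| = 15.4264
Total = 18.4276


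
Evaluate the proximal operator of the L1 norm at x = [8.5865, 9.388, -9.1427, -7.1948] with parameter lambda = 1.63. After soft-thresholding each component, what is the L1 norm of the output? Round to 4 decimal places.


Soft-thresholding with lambda = 1.63:
prox(8.5865) = sign(8.5865)*max(|8.5865| - 1.63, 0) = 6.9565
prox(9.388) = sign(9.388)*max(|9.388| - 1.63, 0) = 7.758
prox(-9.1427) = sign(-9.1427)*max(|-9.1427| - 1.63, 0) = -7.5127
prox(-7.1948) = sign(-7.1948)*max(|-7.1948| - 1.63, 0) = -5.5648
prox(x) = [6.9565, 7.758, -7.5127, -5.5648]
||prox(x)||_1 = 6.9565 + 7.758 + 7.5127 + 5.5648 = 27.792


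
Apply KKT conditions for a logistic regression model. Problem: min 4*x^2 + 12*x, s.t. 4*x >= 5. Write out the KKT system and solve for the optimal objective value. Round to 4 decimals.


Step 1: Try lambda = 0 (constraint inactive).
x_unc = -12/(2*4) = -1.5
Check: 4*-1.5 = -6.0 < 5 -- violated!
Step 2: Constraint must be active: 4*x = 5
x* = 5/4 = 1.25
lambda = (2*4*1.25 + 12)/4 = 5.5
Step 3: Compute optimal value.
f(x*) = 4*1.25^2 + 12*1.25 = 21.25


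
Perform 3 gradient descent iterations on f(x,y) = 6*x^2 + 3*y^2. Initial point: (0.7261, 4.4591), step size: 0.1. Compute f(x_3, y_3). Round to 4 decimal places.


Gradient descent on f(x,y) = 6*x^2 + 3*y^2.
Starting point: (0.7261, 4.4591), alpha = 0.1
Step 1: grad_x = 2*6*0.7261 = 8.7132, grad_y = 2*3*4.4591 = 26.7546
  x_1 = 0.7261 - 0.1*8.7132 = -0.1452
  y_1 = 4.4591 - 0.1*26.7546 = 1.7836
Step 2: grad_x = 2*6*-0.1452 = -1.7426, grad_y = 2*3*1.7836 = 10.7018
  x_2 = -0.1452 - 0.1*-1.7426 = 0.029
  y_2 = 1.7836 - 0.1*10.7018 = 0.7135
Step 3: grad_x = 2*6*0.029 = 0.3485, grad_y = 2*3*0.7135 = 4.2807
  x_3 = 0.029 - 0.1*0.3485 = -0.0058
  y_3 = 0.7135 - 0.1*4.2807 = 0.2854
f(-0.0058, 0.2854) = 6*(-0.0058)^2 + 3*0.2854^2 = 0.2445


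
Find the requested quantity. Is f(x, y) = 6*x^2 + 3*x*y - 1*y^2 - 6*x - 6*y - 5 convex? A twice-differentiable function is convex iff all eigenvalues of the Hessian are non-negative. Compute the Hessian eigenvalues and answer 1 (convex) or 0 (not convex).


The Hessian of f(x,y) = 6*x^2 + 3*x*y - 1*y^2 - 6*x - 6*y - 5 is:
H = [[12, 3], [3, -2]]
Trace = 12 - 2 = 10
Determinant = 12*-2 - (3)^2 = -33
Discriminant = (10)^2 - 4*-33 = 232.0
Eigenvalues: lambda_1 = -2.6158, lambda_2 = 12.6158
The function is not convex.

0


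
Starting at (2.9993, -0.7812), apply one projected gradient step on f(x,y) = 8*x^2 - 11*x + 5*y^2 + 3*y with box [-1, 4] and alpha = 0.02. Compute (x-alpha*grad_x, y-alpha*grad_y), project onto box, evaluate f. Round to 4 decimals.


Step 1: Compute gradient at (2.9993, -0.7812).
grad_x = 2*8*2.9993 - 11 = 36.9888
grad_y = 2*5*-0.7812 + 3 = -4.812
Step 2: Gradient step.
x_raw = 2.9993 - 0.02*36.9888 = 2.2595
y_raw = -0.7812 - 0.02*-4.812 = -0.685
Step 3: Project onto [-1, 4].
x_proj = clip(2.2595) = 2.2595
y_proj = clip(-0.685) = -0.685
Step 4: Evaluate f.
f(2.2595, -0.685) = 16.2798


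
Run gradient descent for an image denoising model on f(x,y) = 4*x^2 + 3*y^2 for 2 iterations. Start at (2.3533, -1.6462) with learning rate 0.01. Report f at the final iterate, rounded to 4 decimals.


Gradient descent on f(x,y) = 4*x^2 + 3*y^2.
Starting point: (2.3533, -1.6462), alpha = 0.01
Step 1: grad_x = 2*4*2.3533 = 18.8264, grad_y = 2*3*-1.6462 = -9.8772
  x_1 = 2.3533 - 0.01*18.8264 = 2.165
  y_1 = -1.6462 - 0.01*-9.8772 = -1.5474
Step 2: grad_x = 2*4*2.165 = 17.3203, grad_y = 2*3*-1.5474 = -9.2846
  x_2 = 2.165 - 0.01*17.3203 = 1.9918
  y_2 = -1.5474 - 0.01*-9.2846 = -1.4546
f(1.9918, -1.4546) = 4*1.9918^2 + 3*(-1.4546)^2 = 22.217


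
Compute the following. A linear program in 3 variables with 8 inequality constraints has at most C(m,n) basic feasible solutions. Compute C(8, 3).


Each vertex corresponds to some choice of n active constraints out of m, so the number of vertices is at most C(m, n) = m! / (n!(m-n)!).
m = 8, n = 3
Numerator: 8 * 7 * 6
Denominator: 3! = 6
C(8, 3) = 56


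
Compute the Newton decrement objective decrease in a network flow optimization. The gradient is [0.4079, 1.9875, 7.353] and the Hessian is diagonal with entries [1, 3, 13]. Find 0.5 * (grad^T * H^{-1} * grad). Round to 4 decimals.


Step 1: H is diagonal, so H^(-1) * g = [0.4079, 0.6625, 0.5656].
Step 2: g^T H^(-1) g = sum_i g_i^2 / H_ii
  = (0.4079)^2/1 + (1.9875)^2/3 + (7.353)^2/13
  = 0.1664 + 1.3167 + 4.159 = 5.6421
Step 3: Objective decrease = 0.5 * g^T H^(-1) g = 2.821


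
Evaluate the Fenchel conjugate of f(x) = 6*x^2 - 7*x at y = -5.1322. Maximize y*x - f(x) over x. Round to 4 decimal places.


f*(y) = sup_x {y*x - a*x^2 - b*x} = sup_x {(y-b)*x - a*x^2}
FOC: (y - b) - 2a*x = 0 => x* = (y - b)/(2a)
x* = (-5.1322 + 7)/(2*6) = 0.1557
f*(-5.1322) = (y-b)^2/(4a) = (-5.1322 + 7)^2/(4*6)
= 3.4887/24 = 0.1454


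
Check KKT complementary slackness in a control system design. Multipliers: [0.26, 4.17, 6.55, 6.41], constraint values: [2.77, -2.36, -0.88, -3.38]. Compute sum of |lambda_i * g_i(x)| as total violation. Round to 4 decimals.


KKT complementary slackness check:
lambda_1 * g_1 = 0.26 * 2.77 = 0.7202
lambda_2 * g_2 = 4.17 * -2.36 = -9.8412
lambda_3 * g_3 = 6.55 * -0.88 = -5.764
lambda_4 * g_4 = 6.41 * -3.38 = -21.6658
Total violation = 0.7202 + 9.8412 + 5.764 + 21.6658 = 37.9912


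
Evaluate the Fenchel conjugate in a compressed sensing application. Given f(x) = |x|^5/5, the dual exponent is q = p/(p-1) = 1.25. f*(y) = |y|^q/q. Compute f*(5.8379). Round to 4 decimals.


The conjugate exponent q satisfies 1/p + 1/q = 1.
p = 5, so q = 5/(5 - 1) = 1.25
|y|^q = 5.8379^1.25 = 9.0745
f*(5.8379) = 9.0745 / 1.25 = 7.2596


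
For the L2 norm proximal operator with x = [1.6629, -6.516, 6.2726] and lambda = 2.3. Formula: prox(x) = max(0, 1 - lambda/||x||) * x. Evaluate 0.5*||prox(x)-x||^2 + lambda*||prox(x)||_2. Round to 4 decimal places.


Step 1: Compute ||x||.
||x|| = 9.1961
Step 2: Compute scaling factor.
scale = max(0, 1 - 2.3/9.1961) = 0.7499
Step 3: prox(x) = [1.247, -4.8863, 4.7038]
||prox(x)|| = 6.8961
Step 4: Proximal objective.
0.5*||prox-x||^2 = 2.645
lambda*||prox|| = 15.861
Total = 18.5061


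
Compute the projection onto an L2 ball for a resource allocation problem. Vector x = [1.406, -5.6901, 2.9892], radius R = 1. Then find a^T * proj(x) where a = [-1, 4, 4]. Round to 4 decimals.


Step 1: Compute ||x|| (intermediates to 6 decimals).
||x|| = sqrt(1.406^2 + (-5.6901)^2 + 2.9892^2) = 6.579467
Step 2: Project.
Since ||x|| > R, scale = R/||x|| = 1/6.579467 = 0.151988, proj(x) = scale * x
proj(x) = [0.213695, -0.864827, 0.454323]
Step 3: Dot product.
a^T * proj(x) = -1*0.213695 + 4*(-0.864827) + 4*0.454323 = -1.8557


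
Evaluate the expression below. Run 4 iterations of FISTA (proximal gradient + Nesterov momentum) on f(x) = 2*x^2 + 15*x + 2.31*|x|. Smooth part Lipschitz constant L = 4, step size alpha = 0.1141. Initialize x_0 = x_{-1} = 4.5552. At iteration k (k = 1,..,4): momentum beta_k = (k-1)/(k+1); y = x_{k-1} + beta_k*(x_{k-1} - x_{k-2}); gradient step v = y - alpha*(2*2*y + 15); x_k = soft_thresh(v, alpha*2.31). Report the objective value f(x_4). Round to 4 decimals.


FISTA on f(x) = 2*x^2 + 15*x + 2.31*|x|
L = 4, alpha = 0.1141
Iteration 1: beta = 0.0, y = 4.5552 + 0.0*(4.5552 - 4.5552) = 4.5552
  grad(y) = 33.2208, v = y - alpha*grad = 0.7647
  prox(v) = soft_thresh(0.7647, 0.2636) = 0.5011
Iteration 2: beta = 0.3333, y = 0.5011 + 0.3333*(0.5011 - 4.5552) = -0.8502
  grad(y) = 11.5991, v = y - alpha*grad = -2.1737
  prox(v) = soft_thresh(-2.1737, 0.2636) = -1.9101
Iteration 3: beta = 0.5, y = -1.9101 + 0.5*(-1.9101 - 0.5011) = -3.1157
  grad(y) = 2.5371, v = y - alpha*grad = -3.4052
  prox(v) = soft_thresh(-3.4052, 0.2636) = -3.1416
Iteration 4: beta = 0.6, y = -3.1416 + 0.6*(-3.1416 + 1.9101) = -3.8806
  grad(y) = -0.5222, v = y - alpha*grad = -3.821
  prox(v) = soft_thresh(-3.821, 0.2636) = -3.5574
f(x_4) = 2*(-3.5574)^2 + 15*(-3.5574) + 2.31*|-3.5574| = -19.8332


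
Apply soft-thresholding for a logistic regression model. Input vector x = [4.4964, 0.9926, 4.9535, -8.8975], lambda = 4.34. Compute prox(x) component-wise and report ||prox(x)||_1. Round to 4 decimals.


Soft-thresholding with lambda = 4.34:
prox(4.4964) = sign(4.4964)*max(|4.4964| - 4.34, 0) = 0.1564
prox(0.9926) = sign(0.9926)*max(|0.9926| - 4.34, 0) = 0.0
prox(4.9535) = sign(4.9535)*max(|4.9535| - 4.34, 0) = 0.6135
prox(-8.8975) = sign(-8.8975)*max(|-8.8975| - 4.34, 0) = -4.5575
prox(x) = [0.1564, 0.0, 0.6135, -4.5575]
||prox(x)||_1 = 0.1564 + 0.0 + 0.6135 + 4.5575 = 5.3274


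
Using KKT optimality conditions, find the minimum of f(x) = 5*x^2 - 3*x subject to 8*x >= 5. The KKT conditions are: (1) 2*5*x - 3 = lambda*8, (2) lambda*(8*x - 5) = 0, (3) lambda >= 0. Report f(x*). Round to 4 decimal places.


Step 1: Try lambda = 0 (constraint inactive).
x_unc = 3/(2*5) = 0.3
Check: 8*0.3 = 2.4 < 5 -- violated!
Step 2: Constraint must be active: 8*x = 5
x* = 5/8 = 0.625
lambda = (2*5*0.625 - 3)/8 = 0.4063
Step 3: Compute optimal value.
f(x*) = 5*0.625^2 - 3*0.625 = 0.0781


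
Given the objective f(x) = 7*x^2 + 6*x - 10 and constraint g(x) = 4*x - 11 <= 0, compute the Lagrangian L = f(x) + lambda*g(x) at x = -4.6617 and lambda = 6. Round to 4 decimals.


Step 1: Evaluate f(x).
f(-4.6617) = 7*(-4.6617)^2 + 6*(-4.6617) - 10 = 114.1499
Step 2: Evaluate g(x).
g(-4.6617) = 4*-4.6617 - 11 = -29.6468
Step 3: Compute Lagrangian.
L = 114.1499 + 6*-29.6468 = -63.7309
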